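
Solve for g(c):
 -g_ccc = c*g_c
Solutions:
 g(c) = C1 + Integral(C2*airyai(-c) + C3*airybi(-c), c)


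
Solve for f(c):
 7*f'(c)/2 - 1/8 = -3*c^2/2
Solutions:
 f(c) = C1 - c^3/7 + c/28


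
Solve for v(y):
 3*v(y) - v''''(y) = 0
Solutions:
 v(y) = C1*exp(-3^(1/4)*y) + C2*exp(3^(1/4)*y) + C3*sin(3^(1/4)*y) + C4*cos(3^(1/4)*y)


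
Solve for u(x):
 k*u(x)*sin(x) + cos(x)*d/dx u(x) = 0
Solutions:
 u(x) = C1*exp(k*log(cos(x)))


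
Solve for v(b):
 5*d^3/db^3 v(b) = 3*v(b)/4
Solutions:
 v(b) = C3*exp(150^(1/3)*b/10) + (C1*sin(3^(5/6)*50^(1/3)*b/20) + C2*cos(3^(5/6)*50^(1/3)*b/20))*exp(-150^(1/3)*b/20)


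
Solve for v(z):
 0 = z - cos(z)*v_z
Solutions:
 v(z) = C1 + Integral(z/cos(z), z)


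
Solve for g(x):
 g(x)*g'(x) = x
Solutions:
 g(x) = -sqrt(C1 + x^2)
 g(x) = sqrt(C1 + x^2)


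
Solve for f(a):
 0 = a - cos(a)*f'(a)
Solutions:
 f(a) = C1 + Integral(a/cos(a), a)


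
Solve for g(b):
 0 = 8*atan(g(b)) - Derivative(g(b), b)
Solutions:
 Integral(1/atan(_y), (_y, g(b))) = C1 + 8*b


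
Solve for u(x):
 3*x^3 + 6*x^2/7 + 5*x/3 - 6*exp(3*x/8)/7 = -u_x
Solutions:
 u(x) = C1 - 3*x^4/4 - 2*x^3/7 - 5*x^2/6 + 16*exp(3*x/8)/7


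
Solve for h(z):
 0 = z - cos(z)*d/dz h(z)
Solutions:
 h(z) = C1 + Integral(z/cos(z), z)


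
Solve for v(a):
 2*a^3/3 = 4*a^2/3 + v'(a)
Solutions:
 v(a) = C1 + a^4/6 - 4*a^3/9


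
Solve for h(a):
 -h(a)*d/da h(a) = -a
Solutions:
 h(a) = -sqrt(C1 + a^2)
 h(a) = sqrt(C1 + a^2)


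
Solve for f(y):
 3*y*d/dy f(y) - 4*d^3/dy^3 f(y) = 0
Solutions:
 f(y) = C1 + Integral(C2*airyai(6^(1/3)*y/2) + C3*airybi(6^(1/3)*y/2), y)


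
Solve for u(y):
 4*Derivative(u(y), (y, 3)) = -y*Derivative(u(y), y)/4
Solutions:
 u(y) = C1 + Integral(C2*airyai(-2^(2/3)*y/4) + C3*airybi(-2^(2/3)*y/4), y)


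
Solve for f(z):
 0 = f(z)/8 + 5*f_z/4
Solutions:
 f(z) = C1*exp(-z/10)


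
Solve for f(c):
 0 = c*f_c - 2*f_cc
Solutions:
 f(c) = C1 + C2*erfi(c/2)


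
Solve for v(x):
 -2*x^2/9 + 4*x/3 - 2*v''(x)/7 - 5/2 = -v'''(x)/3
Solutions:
 v(x) = C1 + C2*x + C3*exp(6*x/7) - 7*x^4/108 + 77*x^3/162 - 1757*x^2/648


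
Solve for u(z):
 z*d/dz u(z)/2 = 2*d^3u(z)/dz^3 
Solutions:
 u(z) = C1 + Integral(C2*airyai(2^(1/3)*z/2) + C3*airybi(2^(1/3)*z/2), z)


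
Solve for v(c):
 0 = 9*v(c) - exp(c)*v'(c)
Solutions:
 v(c) = C1*exp(-9*exp(-c))


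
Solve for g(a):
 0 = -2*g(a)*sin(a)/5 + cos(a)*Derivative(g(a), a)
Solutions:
 g(a) = C1/cos(a)^(2/5)


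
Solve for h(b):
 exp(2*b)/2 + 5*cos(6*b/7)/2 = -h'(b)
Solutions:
 h(b) = C1 - exp(2*b)/4 - 35*sin(6*b/7)/12


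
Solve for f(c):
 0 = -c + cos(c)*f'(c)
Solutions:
 f(c) = C1 + Integral(c/cos(c), c)


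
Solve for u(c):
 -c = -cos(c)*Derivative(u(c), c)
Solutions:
 u(c) = C1 + Integral(c/cos(c), c)


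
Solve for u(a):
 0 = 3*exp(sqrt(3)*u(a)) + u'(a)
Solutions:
 u(a) = sqrt(3)*(2*log(1/(C1 + 3*a)) - log(3))/6


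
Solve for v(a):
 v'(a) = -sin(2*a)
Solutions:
 v(a) = C1 + cos(2*a)/2


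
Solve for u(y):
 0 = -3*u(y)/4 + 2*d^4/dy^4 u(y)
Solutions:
 u(y) = C1*exp(-6^(1/4)*y/2) + C2*exp(6^(1/4)*y/2) + C3*sin(6^(1/4)*y/2) + C4*cos(6^(1/4)*y/2)


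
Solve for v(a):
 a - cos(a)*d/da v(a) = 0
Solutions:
 v(a) = C1 + Integral(a/cos(a), a)


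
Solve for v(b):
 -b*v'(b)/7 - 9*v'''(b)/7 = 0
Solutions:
 v(b) = C1 + Integral(C2*airyai(-3^(1/3)*b/3) + C3*airybi(-3^(1/3)*b/3), b)


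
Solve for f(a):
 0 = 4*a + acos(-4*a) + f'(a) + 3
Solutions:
 f(a) = C1 - 2*a^2 - a*acos(-4*a) - 3*a - sqrt(1 - 16*a^2)/4


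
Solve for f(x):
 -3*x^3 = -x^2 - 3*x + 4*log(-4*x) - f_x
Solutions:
 f(x) = C1 + 3*x^4/4 - x^3/3 - 3*x^2/2 + 4*x*log(-x) + 4*x*(-1 + 2*log(2))


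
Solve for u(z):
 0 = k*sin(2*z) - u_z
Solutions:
 u(z) = C1 - k*cos(2*z)/2


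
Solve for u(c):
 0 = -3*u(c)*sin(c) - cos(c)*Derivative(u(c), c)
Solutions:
 u(c) = C1*cos(c)^3


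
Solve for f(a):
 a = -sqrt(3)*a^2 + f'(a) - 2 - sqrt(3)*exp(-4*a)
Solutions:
 f(a) = C1 + sqrt(3)*a^3/3 + a^2/2 + 2*a - sqrt(3)*exp(-4*a)/4


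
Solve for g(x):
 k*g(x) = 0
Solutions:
 g(x) = 0


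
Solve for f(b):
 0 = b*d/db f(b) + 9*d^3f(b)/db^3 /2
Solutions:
 f(b) = C1 + Integral(C2*airyai(-6^(1/3)*b/3) + C3*airybi(-6^(1/3)*b/3), b)


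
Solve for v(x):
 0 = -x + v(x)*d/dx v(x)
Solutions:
 v(x) = -sqrt(C1 + x^2)
 v(x) = sqrt(C1 + x^2)


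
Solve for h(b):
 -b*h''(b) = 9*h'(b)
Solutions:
 h(b) = C1 + C2/b^8


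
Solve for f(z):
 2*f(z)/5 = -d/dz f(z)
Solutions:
 f(z) = C1*exp(-2*z/5)


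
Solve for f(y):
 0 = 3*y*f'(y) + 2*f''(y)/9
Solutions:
 f(y) = C1 + C2*erf(3*sqrt(3)*y/2)


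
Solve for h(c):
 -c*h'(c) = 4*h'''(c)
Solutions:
 h(c) = C1 + Integral(C2*airyai(-2^(1/3)*c/2) + C3*airybi(-2^(1/3)*c/2), c)


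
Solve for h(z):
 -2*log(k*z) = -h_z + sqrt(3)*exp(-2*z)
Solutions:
 h(z) = C1 + 2*z*log(k*z) - 2*z - sqrt(3)*exp(-2*z)/2


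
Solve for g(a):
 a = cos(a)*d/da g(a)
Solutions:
 g(a) = C1 + Integral(a/cos(a), a)


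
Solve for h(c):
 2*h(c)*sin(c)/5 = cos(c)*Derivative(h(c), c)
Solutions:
 h(c) = C1/cos(c)^(2/5)


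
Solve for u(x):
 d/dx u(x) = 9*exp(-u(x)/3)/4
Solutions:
 u(x) = 3*log(C1 + 3*x/4)


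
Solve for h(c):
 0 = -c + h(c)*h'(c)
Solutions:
 h(c) = -sqrt(C1 + c^2)
 h(c) = sqrt(C1 + c^2)


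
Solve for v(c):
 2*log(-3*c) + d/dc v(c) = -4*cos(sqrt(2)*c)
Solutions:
 v(c) = C1 - 2*c*log(-c) - 2*c*log(3) + 2*c - 2*sqrt(2)*sin(sqrt(2)*c)


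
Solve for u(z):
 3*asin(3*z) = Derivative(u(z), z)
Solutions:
 u(z) = C1 + 3*z*asin(3*z) + sqrt(1 - 9*z^2)


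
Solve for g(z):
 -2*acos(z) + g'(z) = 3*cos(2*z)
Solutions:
 g(z) = C1 + 2*z*acos(z) - 2*sqrt(1 - z^2) + 3*sin(2*z)/2


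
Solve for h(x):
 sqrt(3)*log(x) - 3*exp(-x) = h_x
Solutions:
 h(x) = C1 + sqrt(3)*x*log(x) - sqrt(3)*x + 3*exp(-x)


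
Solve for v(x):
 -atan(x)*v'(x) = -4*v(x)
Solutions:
 v(x) = C1*exp(4*Integral(1/atan(x), x))


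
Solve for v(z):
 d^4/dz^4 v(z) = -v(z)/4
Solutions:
 v(z) = (C1*sin(z/2) + C2*cos(z/2))*exp(-z/2) + (C3*sin(z/2) + C4*cos(z/2))*exp(z/2)


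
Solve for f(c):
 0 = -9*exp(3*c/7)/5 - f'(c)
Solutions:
 f(c) = C1 - 21*exp(3*c/7)/5


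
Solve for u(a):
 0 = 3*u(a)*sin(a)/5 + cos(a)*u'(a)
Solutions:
 u(a) = C1*cos(a)^(3/5)


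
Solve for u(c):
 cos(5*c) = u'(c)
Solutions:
 u(c) = C1 + sin(5*c)/5


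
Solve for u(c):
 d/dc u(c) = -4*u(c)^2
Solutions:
 u(c) = 1/(C1 + 4*c)


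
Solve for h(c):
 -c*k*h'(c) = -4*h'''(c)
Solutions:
 h(c) = C1 + Integral(C2*airyai(2^(1/3)*c*k^(1/3)/2) + C3*airybi(2^(1/3)*c*k^(1/3)/2), c)


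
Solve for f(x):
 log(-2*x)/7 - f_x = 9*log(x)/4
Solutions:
 f(x) = C1 - 59*x*log(x)/28 + x*(4*log(2) + 59 + 4*I*pi)/28


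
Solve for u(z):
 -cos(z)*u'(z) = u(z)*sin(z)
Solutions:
 u(z) = C1*cos(z)


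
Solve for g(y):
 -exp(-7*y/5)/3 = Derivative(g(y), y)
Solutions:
 g(y) = C1 + 5*exp(-7*y/5)/21


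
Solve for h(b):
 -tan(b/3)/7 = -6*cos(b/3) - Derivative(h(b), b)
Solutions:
 h(b) = C1 - 3*log(cos(b/3))/7 - 18*sin(b/3)


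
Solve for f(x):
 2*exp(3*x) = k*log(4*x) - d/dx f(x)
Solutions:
 f(x) = C1 + k*x*log(x) + k*x*(-1 + 2*log(2)) - 2*exp(3*x)/3


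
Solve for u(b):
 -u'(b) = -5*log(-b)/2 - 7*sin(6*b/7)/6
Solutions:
 u(b) = C1 + 5*b*log(-b)/2 - 5*b/2 - 49*cos(6*b/7)/36


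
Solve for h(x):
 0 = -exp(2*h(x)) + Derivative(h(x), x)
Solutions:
 h(x) = log(-sqrt(-1/(C1 + x))) - log(2)/2
 h(x) = log(-1/(C1 + x))/2 - log(2)/2


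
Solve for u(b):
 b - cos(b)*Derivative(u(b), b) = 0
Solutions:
 u(b) = C1 + Integral(b/cos(b), b)


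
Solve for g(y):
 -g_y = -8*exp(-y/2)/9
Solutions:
 g(y) = C1 - 16*exp(-y/2)/9


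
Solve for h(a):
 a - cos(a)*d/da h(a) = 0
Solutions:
 h(a) = C1 + Integral(a/cos(a), a)


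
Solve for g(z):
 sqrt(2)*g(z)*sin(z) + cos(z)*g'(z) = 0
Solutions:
 g(z) = C1*cos(z)^(sqrt(2))


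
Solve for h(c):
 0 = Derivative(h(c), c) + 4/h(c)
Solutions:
 h(c) = -sqrt(C1 - 8*c)
 h(c) = sqrt(C1 - 8*c)


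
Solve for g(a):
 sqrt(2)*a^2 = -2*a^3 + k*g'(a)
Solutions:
 g(a) = C1 + a^4/(2*k) + sqrt(2)*a^3/(3*k)


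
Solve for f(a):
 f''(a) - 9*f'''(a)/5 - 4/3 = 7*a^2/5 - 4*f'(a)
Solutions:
 f(a) = C1 + C2*exp(a*(5 - sqrt(745))/18) + C3*exp(a*(5 + sqrt(745))/18) + 7*a^3/60 - 7*a^2/80 + 1661*a/2400


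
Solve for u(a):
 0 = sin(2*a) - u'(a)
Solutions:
 u(a) = C1 - cos(2*a)/2


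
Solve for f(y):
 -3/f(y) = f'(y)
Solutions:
 f(y) = -sqrt(C1 - 6*y)
 f(y) = sqrt(C1 - 6*y)


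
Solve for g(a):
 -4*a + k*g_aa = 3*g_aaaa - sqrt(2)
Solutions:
 g(a) = C1 + C2*a + C3*exp(-sqrt(3)*a*sqrt(k)/3) + C4*exp(sqrt(3)*a*sqrt(k)/3) + 2*a^3/(3*k) - sqrt(2)*a^2/(2*k)


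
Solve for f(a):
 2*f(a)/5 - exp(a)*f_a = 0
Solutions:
 f(a) = C1*exp(-2*exp(-a)/5)


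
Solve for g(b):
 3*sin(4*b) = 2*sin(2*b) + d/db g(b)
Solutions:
 g(b) = C1 + cos(2*b) - 3*cos(4*b)/4


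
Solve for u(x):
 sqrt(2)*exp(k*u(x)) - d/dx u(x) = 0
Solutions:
 u(x) = Piecewise((log(-1/(C1*k + sqrt(2)*k*x))/k, Ne(k, 0)), (nan, True))
 u(x) = Piecewise((C1 + sqrt(2)*x, Eq(k, 0)), (nan, True))


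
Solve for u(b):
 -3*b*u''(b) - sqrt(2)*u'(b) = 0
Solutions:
 u(b) = C1 + C2*b^(1 - sqrt(2)/3)


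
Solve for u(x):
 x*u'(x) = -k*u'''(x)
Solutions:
 u(x) = C1 + Integral(C2*airyai(x*(-1/k)^(1/3)) + C3*airybi(x*(-1/k)^(1/3)), x)


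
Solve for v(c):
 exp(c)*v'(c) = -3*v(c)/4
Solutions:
 v(c) = C1*exp(3*exp(-c)/4)


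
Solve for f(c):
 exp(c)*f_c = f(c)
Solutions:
 f(c) = C1*exp(-exp(-c))


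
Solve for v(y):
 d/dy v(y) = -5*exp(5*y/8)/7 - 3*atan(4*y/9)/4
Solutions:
 v(y) = C1 - 3*y*atan(4*y/9)/4 - 8*exp(5*y/8)/7 + 27*log(16*y^2 + 81)/32


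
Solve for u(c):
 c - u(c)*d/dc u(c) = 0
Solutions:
 u(c) = -sqrt(C1 + c^2)
 u(c) = sqrt(C1 + c^2)


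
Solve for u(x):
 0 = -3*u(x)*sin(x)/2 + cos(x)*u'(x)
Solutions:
 u(x) = C1/cos(x)^(3/2)


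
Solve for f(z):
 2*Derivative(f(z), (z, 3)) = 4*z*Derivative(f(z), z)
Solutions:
 f(z) = C1 + Integral(C2*airyai(2^(1/3)*z) + C3*airybi(2^(1/3)*z), z)


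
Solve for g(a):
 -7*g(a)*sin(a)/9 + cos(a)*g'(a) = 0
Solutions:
 g(a) = C1/cos(a)^(7/9)


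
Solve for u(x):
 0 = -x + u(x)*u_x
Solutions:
 u(x) = -sqrt(C1 + x^2)
 u(x) = sqrt(C1 + x^2)


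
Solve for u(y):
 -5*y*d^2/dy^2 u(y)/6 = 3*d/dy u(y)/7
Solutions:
 u(y) = C1 + C2*y^(17/35)


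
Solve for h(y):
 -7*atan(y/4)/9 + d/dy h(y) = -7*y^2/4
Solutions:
 h(y) = C1 - 7*y^3/12 + 7*y*atan(y/4)/9 - 14*log(y^2 + 16)/9


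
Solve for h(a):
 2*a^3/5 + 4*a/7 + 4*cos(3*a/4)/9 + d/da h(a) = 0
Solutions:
 h(a) = C1 - a^4/10 - 2*a^2/7 - 16*sin(3*a/4)/27


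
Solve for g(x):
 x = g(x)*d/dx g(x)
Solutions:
 g(x) = -sqrt(C1 + x^2)
 g(x) = sqrt(C1 + x^2)


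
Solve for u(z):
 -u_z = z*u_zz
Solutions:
 u(z) = C1 + C2*log(z)


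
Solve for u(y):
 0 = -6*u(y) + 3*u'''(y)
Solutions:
 u(y) = C3*exp(2^(1/3)*y) + (C1*sin(2^(1/3)*sqrt(3)*y/2) + C2*cos(2^(1/3)*sqrt(3)*y/2))*exp(-2^(1/3)*y/2)


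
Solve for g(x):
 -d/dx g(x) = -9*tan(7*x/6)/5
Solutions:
 g(x) = C1 - 54*log(cos(7*x/6))/35


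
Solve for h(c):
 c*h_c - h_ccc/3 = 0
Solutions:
 h(c) = C1 + Integral(C2*airyai(3^(1/3)*c) + C3*airybi(3^(1/3)*c), c)


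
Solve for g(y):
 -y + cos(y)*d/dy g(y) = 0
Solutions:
 g(y) = C1 + Integral(y/cos(y), y)


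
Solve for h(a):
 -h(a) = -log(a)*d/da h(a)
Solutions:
 h(a) = C1*exp(li(a))


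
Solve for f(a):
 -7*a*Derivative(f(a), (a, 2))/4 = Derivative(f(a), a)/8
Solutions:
 f(a) = C1 + C2*a^(13/14)


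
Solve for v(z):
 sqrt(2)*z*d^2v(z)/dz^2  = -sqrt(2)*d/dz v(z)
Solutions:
 v(z) = C1 + C2*log(z)


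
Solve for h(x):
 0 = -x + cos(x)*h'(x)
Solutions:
 h(x) = C1 + Integral(x/cos(x), x)


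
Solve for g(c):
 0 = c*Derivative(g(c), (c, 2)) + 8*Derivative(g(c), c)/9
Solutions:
 g(c) = C1 + C2*c^(1/9)


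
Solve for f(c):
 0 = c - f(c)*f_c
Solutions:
 f(c) = -sqrt(C1 + c^2)
 f(c) = sqrt(C1 + c^2)


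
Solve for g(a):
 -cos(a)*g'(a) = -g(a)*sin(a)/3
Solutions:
 g(a) = C1/cos(a)^(1/3)


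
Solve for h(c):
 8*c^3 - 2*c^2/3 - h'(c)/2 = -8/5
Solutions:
 h(c) = C1 + 4*c^4 - 4*c^3/9 + 16*c/5


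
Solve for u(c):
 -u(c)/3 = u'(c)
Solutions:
 u(c) = C1*exp(-c/3)


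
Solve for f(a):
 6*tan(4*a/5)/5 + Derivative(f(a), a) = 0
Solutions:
 f(a) = C1 + 3*log(cos(4*a/5))/2


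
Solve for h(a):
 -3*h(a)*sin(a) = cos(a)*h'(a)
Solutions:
 h(a) = C1*cos(a)^3


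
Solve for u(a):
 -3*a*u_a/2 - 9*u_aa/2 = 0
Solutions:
 u(a) = C1 + C2*erf(sqrt(6)*a/6)


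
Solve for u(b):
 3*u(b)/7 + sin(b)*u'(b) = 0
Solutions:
 u(b) = C1*(cos(b) + 1)^(3/14)/(cos(b) - 1)^(3/14)


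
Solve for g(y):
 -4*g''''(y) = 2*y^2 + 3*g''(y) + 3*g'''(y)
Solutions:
 g(y) = C1 + C2*y - y^4/18 + 2*y^3/9 + 2*y^2/9 + (C3*sin(sqrt(39)*y/8) + C4*cos(sqrt(39)*y/8))*exp(-3*y/8)


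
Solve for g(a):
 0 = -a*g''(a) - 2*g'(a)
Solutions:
 g(a) = C1 + C2/a


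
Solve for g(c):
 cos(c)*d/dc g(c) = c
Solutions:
 g(c) = C1 + Integral(c/cos(c), c)


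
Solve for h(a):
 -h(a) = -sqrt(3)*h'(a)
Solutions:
 h(a) = C1*exp(sqrt(3)*a/3)


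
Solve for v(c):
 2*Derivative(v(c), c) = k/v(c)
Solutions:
 v(c) = -sqrt(C1 + c*k)
 v(c) = sqrt(C1 + c*k)


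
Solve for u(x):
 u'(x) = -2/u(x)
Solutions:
 u(x) = -sqrt(C1 - 4*x)
 u(x) = sqrt(C1 - 4*x)


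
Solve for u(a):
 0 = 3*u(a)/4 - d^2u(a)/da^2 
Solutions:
 u(a) = C1*exp(-sqrt(3)*a/2) + C2*exp(sqrt(3)*a/2)


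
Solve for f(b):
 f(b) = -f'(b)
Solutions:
 f(b) = C1*exp(-b)


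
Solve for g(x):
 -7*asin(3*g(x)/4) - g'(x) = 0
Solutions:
 Integral(1/asin(3*_y/4), (_y, g(x))) = C1 - 7*x


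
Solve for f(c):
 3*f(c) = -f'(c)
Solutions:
 f(c) = C1*exp(-3*c)


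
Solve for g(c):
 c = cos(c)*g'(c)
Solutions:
 g(c) = C1 + Integral(c/cos(c), c)


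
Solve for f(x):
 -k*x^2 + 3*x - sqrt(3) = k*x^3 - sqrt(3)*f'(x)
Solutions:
 f(x) = C1 + sqrt(3)*k*x^4/12 + sqrt(3)*k*x^3/9 - sqrt(3)*x^2/2 + x


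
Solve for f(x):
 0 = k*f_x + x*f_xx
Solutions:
 f(x) = C1 + x^(1 - re(k))*(C2*sin(log(x)*Abs(im(k))) + C3*cos(log(x)*im(k)))


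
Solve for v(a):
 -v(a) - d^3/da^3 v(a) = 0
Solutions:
 v(a) = C3*exp(-a) + (C1*sin(sqrt(3)*a/2) + C2*cos(sqrt(3)*a/2))*exp(a/2)


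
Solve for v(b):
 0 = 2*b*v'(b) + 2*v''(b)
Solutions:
 v(b) = C1 + C2*erf(sqrt(2)*b/2)


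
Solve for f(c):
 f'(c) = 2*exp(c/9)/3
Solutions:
 f(c) = C1 + 6*exp(c/9)


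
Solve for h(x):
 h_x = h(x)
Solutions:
 h(x) = C1*exp(x)


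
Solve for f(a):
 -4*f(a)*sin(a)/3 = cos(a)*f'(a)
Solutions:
 f(a) = C1*cos(a)^(4/3)


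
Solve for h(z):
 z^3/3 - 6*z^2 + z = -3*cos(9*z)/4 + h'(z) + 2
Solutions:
 h(z) = C1 + z^4/12 - 2*z^3 + z^2/2 - 2*z + sin(9*z)/12


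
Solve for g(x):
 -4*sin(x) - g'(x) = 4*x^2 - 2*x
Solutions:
 g(x) = C1 - 4*x^3/3 + x^2 + 4*cos(x)


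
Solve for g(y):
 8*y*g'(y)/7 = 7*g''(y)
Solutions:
 g(y) = C1 + C2*erfi(2*y/7)


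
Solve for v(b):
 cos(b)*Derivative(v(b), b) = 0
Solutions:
 v(b) = C1


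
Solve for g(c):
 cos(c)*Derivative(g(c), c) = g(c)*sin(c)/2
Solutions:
 g(c) = C1/sqrt(cos(c))


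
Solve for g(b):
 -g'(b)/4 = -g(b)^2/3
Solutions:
 g(b) = -3/(C1 + 4*b)


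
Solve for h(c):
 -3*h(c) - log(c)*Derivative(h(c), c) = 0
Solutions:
 h(c) = C1*exp(-3*li(c))


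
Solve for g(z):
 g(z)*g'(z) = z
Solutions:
 g(z) = -sqrt(C1 + z^2)
 g(z) = sqrt(C1 + z^2)


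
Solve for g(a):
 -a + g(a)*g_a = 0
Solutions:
 g(a) = -sqrt(C1 + a^2)
 g(a) = sqrt(C1 + a^2)


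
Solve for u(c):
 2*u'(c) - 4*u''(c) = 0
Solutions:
 u(c) = C1 + C2*exp(c/2)


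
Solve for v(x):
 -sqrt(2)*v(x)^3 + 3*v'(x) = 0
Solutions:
 v(x) = -sqrt(6)*sqrt(-1/(C1 + sqrt(2)*x))/2
 v(x) = sqrt(6)*sqrt(-1/(C1 + sqrt(2)*x))/2


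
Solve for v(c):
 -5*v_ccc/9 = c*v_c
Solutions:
 v(c) = C1 + Integral(C2*airyai(-15^(2/3)*c/5) + C3*airybi(-15^(2/3)*c/5), c)


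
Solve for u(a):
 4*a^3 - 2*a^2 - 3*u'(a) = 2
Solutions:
 u(a) = C1 + a^4/3 - 2*a^3/9 - 2*a/3


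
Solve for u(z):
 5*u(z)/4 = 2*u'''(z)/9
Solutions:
 u(z) = C3*exp(45^(1/3)*z/2) + (C1*sin(3*3^(1/6)*5^(1/3)*z/4) + C2*cos(3*3^(1/6)*5^(1/3)*z/4))*exp(-45^(1/3)*z/4)


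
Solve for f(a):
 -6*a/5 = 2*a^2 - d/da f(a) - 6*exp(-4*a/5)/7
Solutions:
 f(a) = C1 + 2*a^3/3 + 3*a^2/5 + 15*exp(-4*a/5)/14


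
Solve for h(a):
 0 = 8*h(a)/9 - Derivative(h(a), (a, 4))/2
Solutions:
 h(a) = C1*exp(-2*sqrt(3)*a/3) + C2*exp(2*sqrt(3)*a/3) + C3*sin(2*sqrt(3)*a/3) + C4*cos(2*sqrt(3)*a/3)


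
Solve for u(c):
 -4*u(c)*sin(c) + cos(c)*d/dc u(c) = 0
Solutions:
 u(c) = C1/cos(c)^4


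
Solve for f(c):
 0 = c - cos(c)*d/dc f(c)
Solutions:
 f(c) = C1 + Integral(c/cos(c), c)


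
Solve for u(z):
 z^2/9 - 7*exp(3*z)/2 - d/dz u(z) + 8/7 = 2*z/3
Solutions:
 u(z) = C1 + z^3/27 - z^2/3 + 8*z/7 - 7*exp(3*z)/6


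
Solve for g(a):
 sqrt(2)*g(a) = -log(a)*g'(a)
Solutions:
 g(a) = C1*exp(-sqrt(2)*li(a))


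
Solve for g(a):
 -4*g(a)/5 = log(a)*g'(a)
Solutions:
 g(a) = C1*exp(-4*li(a)/5)


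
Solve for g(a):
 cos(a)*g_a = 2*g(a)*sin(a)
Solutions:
 g(a) = C1/cos(a)^2


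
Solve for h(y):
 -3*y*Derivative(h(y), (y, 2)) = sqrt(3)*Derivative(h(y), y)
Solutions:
 h(y) = C1 + C2*y^(1 - sqrt(3)/3)


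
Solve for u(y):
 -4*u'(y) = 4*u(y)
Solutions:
 u(y) = C1*exp(-y)


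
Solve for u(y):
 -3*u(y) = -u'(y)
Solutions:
 u(y) = C1*exp(3*y)


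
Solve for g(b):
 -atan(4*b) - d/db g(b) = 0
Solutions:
 g(b) = C1 - b*atan(4*b) + log(16*b^2 + 1)/8


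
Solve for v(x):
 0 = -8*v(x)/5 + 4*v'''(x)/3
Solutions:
 v(x) = C3*exp(5^(2/3)*6^(1/3)*x/5) + (C1*sin(2^(1/3)*3^(5/6)*5^(2/3)*x/10) + C2*cos(2^(1/3)*3^(5/6)*5^(2/3)*x/10))*exp(-5^(2/3)*6^(1/3)*x/10)


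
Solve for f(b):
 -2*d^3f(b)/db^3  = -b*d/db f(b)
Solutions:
 f(b) = C1 + Integral(C2*airyai(2^(2/3)*b/2) + C3*airybi(2^(2/3)*b/2), b)


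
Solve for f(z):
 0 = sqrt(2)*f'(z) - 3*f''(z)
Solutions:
 f(z) = C1 + C2*exp(sqrt(2)*z/3)


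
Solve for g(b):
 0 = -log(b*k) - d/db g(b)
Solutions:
 g(b) = C1 - b*log(b*k) + b


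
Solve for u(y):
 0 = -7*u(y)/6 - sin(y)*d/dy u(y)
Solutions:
 u(y) = C1*(cos(y) + 1)^(7/12)/(cos(y) - 1)^(7/12)


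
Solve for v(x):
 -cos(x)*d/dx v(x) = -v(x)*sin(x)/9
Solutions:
 v(x) = C1/cos(x)^(1/9)


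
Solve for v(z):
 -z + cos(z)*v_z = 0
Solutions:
 v(z) = C1 + Integral(z/cos(z), z)


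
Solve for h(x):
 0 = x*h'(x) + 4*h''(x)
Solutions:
 h(x) = C1 + C2*erf(sqrt(2)*x/4)


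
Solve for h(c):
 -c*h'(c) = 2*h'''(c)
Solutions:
 h(c) = C1 + Integral(C2*airyai(-2^(2/3)*c/2) + C3*airybi(-2^(2/3)*c/2), c)


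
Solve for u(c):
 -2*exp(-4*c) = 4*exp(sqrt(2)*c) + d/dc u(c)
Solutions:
 u(c) = C1 - 2*sqrt(2)*exp(sqrt(2)*c) + exp(-4*c)/2


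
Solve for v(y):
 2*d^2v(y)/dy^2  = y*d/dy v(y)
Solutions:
 v(y) = C1 + C2*erfi(y/2)


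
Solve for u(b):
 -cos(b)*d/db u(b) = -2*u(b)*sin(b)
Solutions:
 u(b) = C1/cos(b)^2


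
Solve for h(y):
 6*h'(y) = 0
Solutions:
 h(y) = C1


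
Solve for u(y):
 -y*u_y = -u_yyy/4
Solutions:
 u(y) = C1 + Integral(C2*airyai(2^(2/3)*y) + C3*airybi(2^(2/3)*y), y)


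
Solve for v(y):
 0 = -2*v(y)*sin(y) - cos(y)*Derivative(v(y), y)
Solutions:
 v(y) = C1*cos(y)^2


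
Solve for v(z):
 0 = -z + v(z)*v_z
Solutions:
 v(z) = -sqrt(C1 + z^2)
 v(z) = sqrt(C1 + z^2)


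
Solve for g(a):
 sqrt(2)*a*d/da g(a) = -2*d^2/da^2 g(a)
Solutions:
 g(a) = C1 + C2*erf(2^(1/4)*a/2)


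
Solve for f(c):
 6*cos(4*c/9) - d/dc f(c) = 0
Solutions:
 f(c) = C1 + 27*sin(4*c/9)/2


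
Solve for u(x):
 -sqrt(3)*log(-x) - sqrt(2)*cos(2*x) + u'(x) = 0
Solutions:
 u(x) = C1 + sqrt(3)*x*(log(-x) - 1) + sqrt(2)*sin(2*x)/2


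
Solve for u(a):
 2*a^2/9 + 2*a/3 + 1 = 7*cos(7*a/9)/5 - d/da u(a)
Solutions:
 u(a) = C1 - 2*a^3/27 - a^2/3 - a + 9*sin(7*a/9)/5


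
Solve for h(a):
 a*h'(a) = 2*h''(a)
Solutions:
 h(a) = C1 + C2*erfi(a/2)


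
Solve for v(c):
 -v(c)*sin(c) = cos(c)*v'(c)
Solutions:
 v(c) = C1*cos(c)


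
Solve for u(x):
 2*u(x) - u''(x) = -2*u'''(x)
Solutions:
 u(x) = C1*exp(x*((6*sqrt(318) + 107)^(-1/3) + 2 + (6*sqrt(318) + 107)^(1/3))/12)*sin(sqrt(3)*x*(-(6*sqrt(318) + 107)^(1/3) + (6*sqrt(318) + 107)^(-1/3))/12) + C2*exp(x*((6*sqrt(318) + 107)^(-1/3) + 2 + (6*sqrt(318) + 107)^(1/3))/12)*cos(sqrt(3)*x*(-(6*sqrt(318) + 107)^(1/3) + (6*sqrt(318) + 107)^(-1/3))/12) + C3*exp(x*(-(6*sqrt(318) + 107)^(1/3) - 1/(6*sqrt(318) + 107)^(1/3) + 1)/6)


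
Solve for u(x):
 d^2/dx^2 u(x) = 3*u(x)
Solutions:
 u(x) = C1*exp(-sqrt(3)*x) + C2*exp(sqrt(3)*x)


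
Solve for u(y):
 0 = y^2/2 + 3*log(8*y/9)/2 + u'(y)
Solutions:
 u(y) = C1 - y^3/6 - 3*y*log(y)/2 - 9*y*log(2)/2 + 3*y/2 + 3*y*log(3)


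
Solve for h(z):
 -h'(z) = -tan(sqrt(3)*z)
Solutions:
 h(z) = C1 - sqrt(3)*log(cos(sqrt(3)*z))/3


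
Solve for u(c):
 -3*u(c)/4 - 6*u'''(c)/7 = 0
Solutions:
 u(c) = C3*exp(-7^(1/3)*c/2) + (C1*sin(sqrt(3)*7^(1/3)*c/4) + C2*cos(sqrt(3)*7^(1/3)*c/4))*exp(7^(1/3)*c/4)


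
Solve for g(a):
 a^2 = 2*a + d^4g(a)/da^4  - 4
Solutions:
 g(a) = C1 + C2*a + C3*a^2 + C4*a^3 + a^6/360 - a^5/60 + a^4/6


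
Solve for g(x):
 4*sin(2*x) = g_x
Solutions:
 g(x) = C1 - 2*cos(2*x)


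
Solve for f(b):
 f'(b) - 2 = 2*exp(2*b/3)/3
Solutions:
 f(b) = C1 + 2*b + exp(2*b/3)


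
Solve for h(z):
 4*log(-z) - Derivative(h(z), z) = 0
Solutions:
 h(z) = C1 + 4*z*log(-z) - 4*z


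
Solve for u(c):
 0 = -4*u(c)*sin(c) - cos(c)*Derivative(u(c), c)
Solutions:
 u(c) = C1*cos(c)^4


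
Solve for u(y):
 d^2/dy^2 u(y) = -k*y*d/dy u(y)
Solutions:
 u(y) = Piecewise((-sqrt(2)*sqrt(pi)*C1*erf(sqrt(2)*sqrt(k)*y/2)/(2*sqrt(k)) - C2, (k > 0) | (k < 0)), (-C1*y - C2, True))


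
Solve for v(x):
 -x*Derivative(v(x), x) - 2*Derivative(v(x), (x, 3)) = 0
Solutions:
 v(x) = C1 + Integral(C2*airyai(-2^(2/3)*x/2) + C3*airybi(-2^(2/3)*x/2), x)


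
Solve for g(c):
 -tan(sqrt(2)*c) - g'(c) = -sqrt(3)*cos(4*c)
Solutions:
 g(c) = C1 + sqrt(2)*log(cos(sqrt(2)*c))/2 + sqrt(3)*sin(4*c)/4


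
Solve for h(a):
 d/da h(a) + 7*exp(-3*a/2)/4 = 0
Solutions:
 h(a) = C1 + 7*exp(-3*a/2)/6


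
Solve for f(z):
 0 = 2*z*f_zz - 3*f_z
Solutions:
 f(z) = C1 + C2*z^(5/2)


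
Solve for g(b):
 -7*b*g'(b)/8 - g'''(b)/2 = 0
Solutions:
 g(b) = C1 + Integral(C2*airyai(-14^(1/3)*b/2) + C3*airybi(-14^(1/3)*b/2), b)


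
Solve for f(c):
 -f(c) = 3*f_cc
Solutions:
 f(c) = C1*sin(sqrt(3)*c/3) + C2*cos(sqrt(3)*c/3)


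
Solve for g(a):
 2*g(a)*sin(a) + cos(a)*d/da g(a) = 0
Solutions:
 g(a) = C1*cos(a)^2


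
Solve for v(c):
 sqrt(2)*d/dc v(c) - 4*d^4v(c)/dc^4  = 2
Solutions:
 v(c) = C1 + C4*exp(sqrt(2)*c/2) + sqrt(2)*c + (C2*sin(sqrt(6)*c/4) + C3*cos(sqrt(6)*c/4))*exp(-sqrt(2)*c/4)


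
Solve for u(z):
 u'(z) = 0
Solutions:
 u(z) = C1


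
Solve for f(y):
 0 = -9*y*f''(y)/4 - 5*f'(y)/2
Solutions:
 f(y) = C1 + C2/y^(1/9)


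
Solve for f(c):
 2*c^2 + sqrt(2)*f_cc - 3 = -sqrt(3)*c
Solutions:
 f(c) = C1 + C2*c - sqrt(2)*c^4/12 - sqrt(6)*c^3/12 + 3*sqrt(2)*c^2/4


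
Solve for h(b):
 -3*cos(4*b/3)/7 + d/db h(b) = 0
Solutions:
 h(b) = C1 + 9*sin(4*b/3)/28


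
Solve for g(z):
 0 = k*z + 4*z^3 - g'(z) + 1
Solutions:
 g(z) = C1 + k*z^2/2 + z^4 + z


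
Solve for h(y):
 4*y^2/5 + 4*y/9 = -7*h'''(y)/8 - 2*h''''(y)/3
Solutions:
 h(y) = C1 + C2*y + C3*y^2 + C4*exp(-21*y/16) - 8*y^5/525 + 244*y^4/6615 - 15616*y^3/138915


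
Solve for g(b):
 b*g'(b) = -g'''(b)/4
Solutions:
 g(b) = C1 + Integral(C2*airyai(-2^(2/3)*b) + C3*airybi(-2^(2/3)*b), b)


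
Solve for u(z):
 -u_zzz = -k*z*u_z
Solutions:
 u(z) = C1 + Integral(C2*airyai(k^(1/3)*z) + C3*airybi(k^(1/3)*z), z)


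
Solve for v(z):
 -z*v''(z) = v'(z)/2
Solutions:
 v(z) = C1 + C2*sqrt(z)


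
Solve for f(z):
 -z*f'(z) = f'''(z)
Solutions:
 f(z) = C1 + Integral(C2*airyai(-z) + C3*airybi(-z), z)


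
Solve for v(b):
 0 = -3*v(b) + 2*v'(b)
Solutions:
 v(b) = C1*exp(3*b/2)


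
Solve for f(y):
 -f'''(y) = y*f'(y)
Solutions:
 f(y) = C1 + Integral(C2*airyai(-y) + C3*airybi(-y), y)


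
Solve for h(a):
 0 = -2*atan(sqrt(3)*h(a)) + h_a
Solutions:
 Integral(1/atan(sqrt(3)*_y), (_y, h(a))) = C1 + 2*a


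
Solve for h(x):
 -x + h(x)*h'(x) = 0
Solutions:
 h(x) = -sqrt(C1 + x^2)
 h(x) = sqrt(C1 + x^2)


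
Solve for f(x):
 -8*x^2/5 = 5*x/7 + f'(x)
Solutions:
 f(x) = C1 - 8*x^3/15 - 5*x^2/14


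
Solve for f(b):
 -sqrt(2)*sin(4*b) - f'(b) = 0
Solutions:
 f(b) = C1 + sqrt(2)*cos(4*b)/4


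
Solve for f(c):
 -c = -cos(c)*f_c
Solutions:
 f(c) = C1 + Integral(c/cos(c), c)


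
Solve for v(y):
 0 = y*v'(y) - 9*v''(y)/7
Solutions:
 v(y) = C1 + C2*erfi(sqrt(14)*y/6)


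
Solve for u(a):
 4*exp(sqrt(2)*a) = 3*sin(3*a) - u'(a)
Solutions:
 u(a) = C1 - 2*sqrt(2)*exp(sqrt(2)*a) - cos(3*a)


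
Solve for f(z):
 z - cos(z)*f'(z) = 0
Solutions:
 f(z) = C1 + Integral(z/cos(z), z)


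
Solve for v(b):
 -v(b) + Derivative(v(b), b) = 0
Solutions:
 v(b) = C1*exp(b)


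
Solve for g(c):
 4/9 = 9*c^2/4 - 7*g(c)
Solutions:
 g(c) = 9*c^2/28 - 4/63


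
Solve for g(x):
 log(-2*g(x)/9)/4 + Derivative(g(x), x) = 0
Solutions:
 4*Integral(1/(log(-_y) - 2*log(3) + log(2)), (_y, g(x))) = C1 - x


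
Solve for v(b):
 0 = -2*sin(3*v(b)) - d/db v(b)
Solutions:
 v(b) = -acos((-C1 - exp(12*b))/(C1 - exp(12*b)))/3 + 2*pi/3
 v(b) = acos((-C1 - exp(12*b))/(C1 - exp(12*b)))/3


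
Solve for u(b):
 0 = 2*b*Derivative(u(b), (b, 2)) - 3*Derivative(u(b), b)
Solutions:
 u(b) = C1 + C2*b^(5/2)


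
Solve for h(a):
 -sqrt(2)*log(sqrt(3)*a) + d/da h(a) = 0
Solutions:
 h(a) = C1 + sqrt(2)*a*log(a) - sqrt(2)*a + sqrt(2)*a*log(3)/2


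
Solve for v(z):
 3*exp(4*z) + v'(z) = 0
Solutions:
 v(z) = C1 - 3*exp(4*z)/4


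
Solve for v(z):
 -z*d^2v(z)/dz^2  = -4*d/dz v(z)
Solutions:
 v(z) = C1 + C2*z^5


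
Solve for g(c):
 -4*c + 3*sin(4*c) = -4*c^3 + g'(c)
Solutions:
 g(c) = C1 + c^4 - 2*c^2 - 3*cos(4*c)/4


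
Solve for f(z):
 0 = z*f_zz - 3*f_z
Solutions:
 f(z) = C1 + C2*z^4


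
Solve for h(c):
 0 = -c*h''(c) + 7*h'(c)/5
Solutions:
 h(c) = C1 + C2*c^(12/5)


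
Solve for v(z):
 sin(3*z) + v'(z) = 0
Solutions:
 v(z) = C1 + cos(3*z)/3


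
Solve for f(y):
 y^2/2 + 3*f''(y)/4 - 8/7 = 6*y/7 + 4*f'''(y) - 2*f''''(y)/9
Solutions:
 f(y) = C1 + C2*y + C3*exp(3*y*(3 - sqrt(138)/4)) + C4*exp(3*y*(sqrt(138)/4 + 3)) - y^4/18 - 188*y^3/189 - 8480*y^2/567


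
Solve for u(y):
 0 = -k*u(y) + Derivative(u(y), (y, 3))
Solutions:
 u(y) = C1*exp(k^(1/3)*y) + C2*exp(k^(1/3)*y*(-1 + sqrt(3)*I)/2) + C3*exp(-k^(1/3)*y*(1 + sqrt(3)*I)/2)


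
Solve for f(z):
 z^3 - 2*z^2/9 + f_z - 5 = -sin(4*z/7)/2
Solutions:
 f(z) = C1 - z^4/4 + 2*z^3/27 + 5*z + 7*cos(4*z/7)/8


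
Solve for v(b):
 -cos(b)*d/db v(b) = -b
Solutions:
 v(b) = C1 + Integral(b/cos(b), b)


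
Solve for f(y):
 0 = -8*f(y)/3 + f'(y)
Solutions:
 f(y) = C1*exp(8*y/3)


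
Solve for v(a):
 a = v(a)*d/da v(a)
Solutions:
 v(a) = -sqrt(C1 + a^2)
 v(a) = sqrt(C1 + a^2)


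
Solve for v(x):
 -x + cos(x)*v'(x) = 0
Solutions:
 v(x) = C1 + Integral(x/cos(x), x)


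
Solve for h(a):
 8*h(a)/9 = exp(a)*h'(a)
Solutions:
 h(a) = C1*exp(-8*exp(-a)/9)


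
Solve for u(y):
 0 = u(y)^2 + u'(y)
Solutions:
 u(y) = 1/(C1 + y)


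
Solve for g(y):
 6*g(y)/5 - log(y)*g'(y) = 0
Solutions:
 g(y) = C1*exp(6*li(y)/5)


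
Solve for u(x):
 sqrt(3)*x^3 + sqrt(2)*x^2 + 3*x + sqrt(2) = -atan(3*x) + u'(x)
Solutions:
 u(x) = C1 + sqrt(3)*x^4/4 + sqrt(2)*x^3/3 + 3*x^2/2 + x*atan(3*x) + sqrt(2)*x - log(9*x^2 + 1)/6


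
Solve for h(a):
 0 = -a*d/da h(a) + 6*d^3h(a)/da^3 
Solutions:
 h(a) = C1 + Integral(C2*airyai(6^(2/3)*a/6) + C3*airybi(6^(2/3)*a/6), a)


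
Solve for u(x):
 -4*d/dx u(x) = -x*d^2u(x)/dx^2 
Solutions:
 u(x) = C1 + C2*x^5


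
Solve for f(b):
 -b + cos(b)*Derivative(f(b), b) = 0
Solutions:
 f(b) = C1 + Integral(b/cos(b), b)


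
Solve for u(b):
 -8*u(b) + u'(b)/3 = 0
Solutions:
 u(b) = C1*exp(24*b)


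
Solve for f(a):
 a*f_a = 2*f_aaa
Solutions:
 f(a) = C1 + Integral(C2*airyai(2^(2/3)*a/2) + C3*airybi(2^(2/3)*a/2), a)


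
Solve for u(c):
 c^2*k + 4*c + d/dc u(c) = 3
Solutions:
 u(c) = C1 - c^3*k/3 - 2*c^2 + 3*c


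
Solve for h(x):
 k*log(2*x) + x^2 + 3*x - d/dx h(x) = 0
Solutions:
 h(x) = C1 + k*x*log(x) - k*x + k*x*log(2) + x^3/3 + 3*x^2/2


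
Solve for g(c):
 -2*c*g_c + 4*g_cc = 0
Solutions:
 g(c) = C1 + C2*erfi(c/2)


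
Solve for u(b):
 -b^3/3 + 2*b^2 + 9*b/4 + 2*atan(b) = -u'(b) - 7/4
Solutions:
 u(b) = C1 + b^4/12 - 2*b^3/3 - 9*b^2/8 - 2*b*atan(b) - 7*b/4 + log(b^2 + 1)


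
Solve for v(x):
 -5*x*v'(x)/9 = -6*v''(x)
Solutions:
 v(x) = C1 + C2*erfi(sqrt(15)*x/18)


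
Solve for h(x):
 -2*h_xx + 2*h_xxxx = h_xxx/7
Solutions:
 h(x) = C1 + C2*x + C3*exp(x*(1 - sqrt(785))/28) + C4*exp(x*(1 + sqrt(785))/28)


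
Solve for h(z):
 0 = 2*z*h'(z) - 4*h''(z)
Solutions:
 h(z) = C1 + C2*erfi(z/2)


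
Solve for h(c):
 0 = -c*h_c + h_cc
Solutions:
 h(c) = C1 + C2*erfi(sqrt(2)*c/2)


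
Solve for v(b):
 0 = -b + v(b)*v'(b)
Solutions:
 v(b) = -sqrt(C1 + b^2)
 v(b) = sqrt(C1 + b^2)


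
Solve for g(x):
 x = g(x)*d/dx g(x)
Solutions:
 g(x) = -sqrt(C1 + x^2)
 g(x) = sqrt(C1 + x^2)


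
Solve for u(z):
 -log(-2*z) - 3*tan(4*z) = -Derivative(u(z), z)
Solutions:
 u(z) = C1 + z*log(-z) - z + z*log(2) - 3*log(cos(4*z))/4


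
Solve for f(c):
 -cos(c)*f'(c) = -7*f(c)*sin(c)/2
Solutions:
 f(c) = C1/cos(c)^(7/2)


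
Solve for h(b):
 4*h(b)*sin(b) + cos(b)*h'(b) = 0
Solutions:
 h(b) = C1*cos(b)^4


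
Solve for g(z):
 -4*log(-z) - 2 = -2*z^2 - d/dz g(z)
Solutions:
 g(z) = C1 - 2*z^3/3 + 4*z*log(-z) - 2*z


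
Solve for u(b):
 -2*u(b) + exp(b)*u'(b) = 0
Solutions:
 u(b) = C1*exp(-2*exp(-b))


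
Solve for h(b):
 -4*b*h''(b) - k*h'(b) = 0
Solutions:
 h(b) = C1 + b^(1 - re(k)/4)*(C2*sin(log(b)*Abs(im(k))/4) + C3*cos(log(b)*im(k)/4))


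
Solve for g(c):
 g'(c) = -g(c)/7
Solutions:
 g(c) = C1*exp(-c/7)


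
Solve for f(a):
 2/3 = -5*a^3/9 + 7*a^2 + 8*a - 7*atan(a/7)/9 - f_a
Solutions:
 f(a) = C1 - 5*a^4/36 + 7*a^3/3 + 4*a^2 - 7*a*atan(a/7)/9 - 2*a/3 + 49*log(a^2 + 49)/18


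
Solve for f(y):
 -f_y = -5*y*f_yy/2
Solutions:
 f(y) = C1 + C2*y^(7/5)


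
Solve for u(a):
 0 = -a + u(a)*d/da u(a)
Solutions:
 u(a) = -sqrt(C1 + a^2)
 u(a) = sqrt(C1 + a^2)


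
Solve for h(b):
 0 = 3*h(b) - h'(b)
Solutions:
 h(b) = C1*exp(3*b)


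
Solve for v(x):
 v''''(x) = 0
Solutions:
 v(x) = C1 + C2*x + C3*x^2 + C4*x^3


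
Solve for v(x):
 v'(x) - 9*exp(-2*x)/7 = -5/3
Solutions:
 v(x) = C1 - 5*x/3 - 9*exp(-2*x)/14


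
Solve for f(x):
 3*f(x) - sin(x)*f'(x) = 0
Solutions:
 f(x) = C1*(cos(x) - 1)^(3/2)/(cos(x) + 1)^(3/2)


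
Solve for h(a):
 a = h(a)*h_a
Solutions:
 h(a) = -sqrt(C1 + a^2)
 h(a) = sqrt(C1 + a^2)


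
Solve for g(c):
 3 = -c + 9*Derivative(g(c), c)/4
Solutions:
 g(c) = C1 + 2*c^2/9 + 4*c/3


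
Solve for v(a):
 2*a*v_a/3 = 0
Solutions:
 v(a) = C1


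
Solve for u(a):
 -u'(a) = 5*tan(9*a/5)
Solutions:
 u(a) = C1 + 25*log(cos(9*a/5))/9


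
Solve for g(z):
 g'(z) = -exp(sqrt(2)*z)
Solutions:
 g(z) = C1 - sqrt(2)*exp(sqrt(2)*z)/2


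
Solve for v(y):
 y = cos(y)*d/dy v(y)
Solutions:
 v(y) = C1 + Integral(y/cos(y), y)


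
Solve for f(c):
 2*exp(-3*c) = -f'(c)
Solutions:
 f(c) = C1 + 2*exp(-3*c)/3


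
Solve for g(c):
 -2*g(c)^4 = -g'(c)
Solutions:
 g(c) = (-1/(C1 + 6*c))^(1/3)
 g(c) = (-1/(C1 + 2*c))^(1/3)*(-3^(2/3) - 3*3^(1/6)*I)/6
 g(c) = (-1/(C1 + 2*c))^(1/3)*(-3^(2/3) + 3*3^(1/6)*I)/6


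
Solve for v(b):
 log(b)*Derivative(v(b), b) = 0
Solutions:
 v(b) = C1


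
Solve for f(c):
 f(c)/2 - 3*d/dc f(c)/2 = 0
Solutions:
 f(c) = C1*exp(c/3)


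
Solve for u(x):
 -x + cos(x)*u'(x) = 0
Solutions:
 u(x) = C1 + Integral(x/cos(x), x)


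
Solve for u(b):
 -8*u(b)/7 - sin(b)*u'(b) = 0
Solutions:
 u(b) = C1*(cos(b) + 1)^(4/7)/(cos(b) - 1)^(4/7)


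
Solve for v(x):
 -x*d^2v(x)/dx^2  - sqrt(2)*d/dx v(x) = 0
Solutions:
 v(x) = C1 + C2*x^(1 - sqrt(2))


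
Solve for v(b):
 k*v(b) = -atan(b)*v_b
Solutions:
 v(b) = C1*exp(-k*Integral(1/atan(b), b))


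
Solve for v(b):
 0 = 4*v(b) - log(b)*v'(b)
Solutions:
 v(b) = C1*exp(4*li(b))


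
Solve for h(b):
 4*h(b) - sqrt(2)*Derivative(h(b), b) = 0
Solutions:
 h(b) = C1*exp(2*sqrt(2)*b)


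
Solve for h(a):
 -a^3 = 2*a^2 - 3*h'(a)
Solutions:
 h(a) = C1 + a^4/12 + 2*a^3/9


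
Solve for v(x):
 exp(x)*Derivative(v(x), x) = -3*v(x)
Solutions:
 v(x) = C1*exp(3*exp(-x))


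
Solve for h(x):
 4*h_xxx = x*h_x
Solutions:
 h(x) = C1 + Integral(C2*airyai(2^(1/3)*x/2) + C3*airybi(2^(1/3)*x/2), x)


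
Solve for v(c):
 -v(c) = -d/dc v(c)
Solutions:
 v(c) = C1*exp(c)


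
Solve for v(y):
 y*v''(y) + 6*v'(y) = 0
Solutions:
 v(y) = C1 + C2/y^5


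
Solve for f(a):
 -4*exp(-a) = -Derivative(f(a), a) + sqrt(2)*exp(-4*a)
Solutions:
 f(a) = C1 - 4*exp(-a) - sqrt(2)*exp(-4*a)/4


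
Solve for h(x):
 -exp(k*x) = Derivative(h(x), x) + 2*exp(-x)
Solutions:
 h(x) = C1 + 2*exp(-x) - exp(k*x)/k


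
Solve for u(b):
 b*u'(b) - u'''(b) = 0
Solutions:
 u(b) = C1 + Integral(C2*airyai(b) + C3*airybi(b), b)


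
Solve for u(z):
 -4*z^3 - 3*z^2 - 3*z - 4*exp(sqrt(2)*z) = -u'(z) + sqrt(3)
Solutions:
 u(z) = C1 + z^4 + z^3 + 3*z^2/2 + sqrt(3)*z + 2*sqrt(2)*exp(sqrt(2)*z)


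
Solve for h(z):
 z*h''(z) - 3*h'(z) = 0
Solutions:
 h(z) = C1 + C2*z^4


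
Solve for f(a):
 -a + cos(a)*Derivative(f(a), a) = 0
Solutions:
 f(a) = C1 + Integral(a/cos(a), a)


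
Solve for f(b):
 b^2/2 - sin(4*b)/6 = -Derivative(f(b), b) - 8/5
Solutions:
 f(b) = C1 - b^3/6 - 8*b/5 - cos(4*b)/24


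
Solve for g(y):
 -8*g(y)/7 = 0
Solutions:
 g(y) = 0


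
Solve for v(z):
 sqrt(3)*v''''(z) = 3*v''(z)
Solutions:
 v(z) = C1 + C2*z + C3*exp(-3^(1/4)*z) + C4*exp(3^(1/4)*z)


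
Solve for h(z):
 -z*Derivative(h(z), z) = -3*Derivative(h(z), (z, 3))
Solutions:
 h(z) = C1 + Integral(C2*airyai(3^(2/3)*z/3) + C3*airybi(3^(2/3)*z/3), z)


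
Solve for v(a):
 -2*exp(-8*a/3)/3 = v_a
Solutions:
 v(a) = C1 + exp(-8*a/3)/4


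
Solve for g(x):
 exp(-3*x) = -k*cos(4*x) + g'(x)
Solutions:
 g(x) = C1 + k*sin(4*x)/4 - exp(-3*x)/3


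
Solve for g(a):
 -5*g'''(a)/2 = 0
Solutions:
 g(a) = C1 + C2*a + C3*a^2


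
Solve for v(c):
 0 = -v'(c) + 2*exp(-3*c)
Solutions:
 v(c) = C1 - 2*exp(-3*c)/3


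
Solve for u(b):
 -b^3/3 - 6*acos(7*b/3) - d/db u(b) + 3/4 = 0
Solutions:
 u(b) = C1 - b^4/12 - 6*b*acos(7*b/3) + 3*b/4 + 6*sqrt(9 - 49*b^2)/7


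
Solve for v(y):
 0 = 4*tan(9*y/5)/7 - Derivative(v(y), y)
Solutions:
 v(y) = C1 - 20*log(cos(9*y/5))/63


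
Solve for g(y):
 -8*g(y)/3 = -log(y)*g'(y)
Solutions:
 g(y) = C1*exp(8*li(y)/3)


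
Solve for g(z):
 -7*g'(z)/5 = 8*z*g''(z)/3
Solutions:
 g(z) = C1 + C2*z^(19/40)


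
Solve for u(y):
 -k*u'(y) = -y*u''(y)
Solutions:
 u(y) = C1 + y^(re(k) + 1)*(C2*sin(log(y)*Abs(im(k))) + C3*cos(log(y)*im(k)))


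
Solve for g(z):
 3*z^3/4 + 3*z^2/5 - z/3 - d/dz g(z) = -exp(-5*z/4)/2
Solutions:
 g(z) = C1 + 3*z^4/16 + z^3/5 - z^2/6 - 2*exp(-5*z/4)/5


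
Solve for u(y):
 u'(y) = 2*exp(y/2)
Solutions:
 u(y) = C1 + 4*exp(y/2)


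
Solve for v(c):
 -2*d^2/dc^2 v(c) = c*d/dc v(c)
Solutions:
 v(c) = C1 + C2*erf(c/2)


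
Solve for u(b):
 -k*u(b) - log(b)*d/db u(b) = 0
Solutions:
 u(b) = C1*exp(-k*li(b))


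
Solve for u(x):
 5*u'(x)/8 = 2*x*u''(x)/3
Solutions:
 u(x) = C1 + C2*x^(31/16)


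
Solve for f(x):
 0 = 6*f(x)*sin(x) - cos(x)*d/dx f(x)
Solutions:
 f(x) = C1/cos(x)^6


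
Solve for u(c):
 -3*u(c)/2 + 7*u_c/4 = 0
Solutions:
 u(c) = C1*exp(6*c/7)


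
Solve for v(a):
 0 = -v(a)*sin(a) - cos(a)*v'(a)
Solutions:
 v(a) = C1*cos(a)


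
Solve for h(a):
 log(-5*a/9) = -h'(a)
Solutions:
 h(a) = C1 - a*log(-a) + a*(-log(5) + 1 + 2*log(3))


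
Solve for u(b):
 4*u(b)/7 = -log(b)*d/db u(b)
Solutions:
 u(b) = C1*exp(-4*li(b)/7)


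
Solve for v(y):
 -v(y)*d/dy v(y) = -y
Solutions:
 v(y) = -sqrt(C1 + y^2)
 v(y) = sqrt(C1 + y^2)


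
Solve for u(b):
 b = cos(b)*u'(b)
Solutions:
 u(b) = C1 + Integral(b/cos(b), b)


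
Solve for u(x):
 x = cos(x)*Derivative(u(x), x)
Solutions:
 u(x) = C1 + Integral(x/cos(x), x)


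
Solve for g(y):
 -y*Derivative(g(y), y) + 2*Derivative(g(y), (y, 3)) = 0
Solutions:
 g(y) = C1 + Integral(C2*airyai(2^(2/3)*y/2) + C3*airybi(2^(2/3)*y/2), y)


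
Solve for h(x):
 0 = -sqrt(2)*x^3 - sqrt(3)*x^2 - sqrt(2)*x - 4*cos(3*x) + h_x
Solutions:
 h(x) = C1 + sqrt(2)*x^4/4 + sqrt(3)*x^3/3 + sqrt(2)*x^2/2 + 4*sin(3*x)/3


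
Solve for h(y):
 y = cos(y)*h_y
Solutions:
 h(y) = C1 + Integral(y/cos(y), y)


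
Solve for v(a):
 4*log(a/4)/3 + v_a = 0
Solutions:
 v(a) = C1 - 4*a*log(a)/3 + 4*a/3 + 8*a*log(2)/3


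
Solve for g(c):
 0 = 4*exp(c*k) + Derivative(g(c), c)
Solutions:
 g(c) = C1 - 4*exp(c*k)/k


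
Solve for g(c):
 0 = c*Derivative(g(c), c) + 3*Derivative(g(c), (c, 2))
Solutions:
 g(c) = C1 + C2*erf(sqrt(6)*c/6)


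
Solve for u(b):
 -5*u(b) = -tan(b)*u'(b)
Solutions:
 u(b) = C1*sin(b)^5


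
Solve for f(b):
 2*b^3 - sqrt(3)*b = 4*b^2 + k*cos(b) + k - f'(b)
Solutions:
 f(b) = C1 - b^4/2 + 4*b^3/3 + sqrt(3)*b^2/2 + b*k + k*sin(b)


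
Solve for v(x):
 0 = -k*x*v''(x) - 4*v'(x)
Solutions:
 v(x) = C1 + x^(((re(k) - 4)*re(k) + im(k)^2)/(re(k)^2 + im(k)^2))*(C2*sin(4*log(x)*Abs(im(k))/(re(k)^2 + im(k)^2)) + C3*cos(4*log(x)*im(k)/(re(k)^2 + im(k)^2)))


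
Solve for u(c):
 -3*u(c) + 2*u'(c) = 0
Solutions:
 u(c) = C1*exp(3*c/2)


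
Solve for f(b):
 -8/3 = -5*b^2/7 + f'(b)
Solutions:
 f(b) = C1 + 5*b^3/21 - 8*b/3


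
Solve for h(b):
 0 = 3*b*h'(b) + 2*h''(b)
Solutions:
 h(b) = C1 + C2*erf(sqrt(3)*b/2)


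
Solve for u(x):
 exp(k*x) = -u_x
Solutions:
 u(x) = C1 - exp(k*x)/k


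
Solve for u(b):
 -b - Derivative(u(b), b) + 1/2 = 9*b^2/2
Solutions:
 u(b) = C1 - 3*b^3/2 - b^2/2 + b/2


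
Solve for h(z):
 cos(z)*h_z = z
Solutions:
 h(z) = C1 + Integral(z/cos(z), z)


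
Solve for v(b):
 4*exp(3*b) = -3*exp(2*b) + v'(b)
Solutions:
 v(b) = C1 + 4*exp(3*b)/3 + 3*exp(2*b)/2


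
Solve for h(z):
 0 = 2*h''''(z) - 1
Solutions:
 h(z) = C1 + C2*z + C3*z^2 + C4*z^3 + z^4/48


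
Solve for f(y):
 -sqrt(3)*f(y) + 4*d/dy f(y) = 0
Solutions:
 f(y) = C1*exp(sqrt(3)*y/4)


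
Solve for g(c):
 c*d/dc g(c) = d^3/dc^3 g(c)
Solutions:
 g(c) = C1 + Integral(C2*airyai(c) + C3*airybi(c), c)


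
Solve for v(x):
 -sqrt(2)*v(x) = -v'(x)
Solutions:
 v(x) = C1*exp(sqrt(2)*x)
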